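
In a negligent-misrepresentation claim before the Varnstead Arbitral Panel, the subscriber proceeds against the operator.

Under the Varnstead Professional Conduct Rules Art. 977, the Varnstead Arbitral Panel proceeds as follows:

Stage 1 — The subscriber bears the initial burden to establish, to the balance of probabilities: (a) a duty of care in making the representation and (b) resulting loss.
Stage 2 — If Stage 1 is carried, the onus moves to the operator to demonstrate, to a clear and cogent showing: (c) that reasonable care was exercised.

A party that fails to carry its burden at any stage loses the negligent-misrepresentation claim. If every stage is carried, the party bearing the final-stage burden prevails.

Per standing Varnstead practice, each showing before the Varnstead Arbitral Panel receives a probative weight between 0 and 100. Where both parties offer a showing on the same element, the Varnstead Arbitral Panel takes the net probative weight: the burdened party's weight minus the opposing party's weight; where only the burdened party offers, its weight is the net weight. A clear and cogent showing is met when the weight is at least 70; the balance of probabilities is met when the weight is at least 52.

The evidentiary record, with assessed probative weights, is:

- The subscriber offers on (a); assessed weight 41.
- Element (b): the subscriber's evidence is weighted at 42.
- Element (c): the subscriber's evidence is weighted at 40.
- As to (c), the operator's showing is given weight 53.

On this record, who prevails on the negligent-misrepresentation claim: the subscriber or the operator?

Stage 1 (subscriber, the balance of probabilities, weight is at least 52): (a) 41 < 52 — fails; (b) 42 < 52 — fails.
  Not every element is met, so the subscriber fails to carry Stage 1.
The operator prevails.

operator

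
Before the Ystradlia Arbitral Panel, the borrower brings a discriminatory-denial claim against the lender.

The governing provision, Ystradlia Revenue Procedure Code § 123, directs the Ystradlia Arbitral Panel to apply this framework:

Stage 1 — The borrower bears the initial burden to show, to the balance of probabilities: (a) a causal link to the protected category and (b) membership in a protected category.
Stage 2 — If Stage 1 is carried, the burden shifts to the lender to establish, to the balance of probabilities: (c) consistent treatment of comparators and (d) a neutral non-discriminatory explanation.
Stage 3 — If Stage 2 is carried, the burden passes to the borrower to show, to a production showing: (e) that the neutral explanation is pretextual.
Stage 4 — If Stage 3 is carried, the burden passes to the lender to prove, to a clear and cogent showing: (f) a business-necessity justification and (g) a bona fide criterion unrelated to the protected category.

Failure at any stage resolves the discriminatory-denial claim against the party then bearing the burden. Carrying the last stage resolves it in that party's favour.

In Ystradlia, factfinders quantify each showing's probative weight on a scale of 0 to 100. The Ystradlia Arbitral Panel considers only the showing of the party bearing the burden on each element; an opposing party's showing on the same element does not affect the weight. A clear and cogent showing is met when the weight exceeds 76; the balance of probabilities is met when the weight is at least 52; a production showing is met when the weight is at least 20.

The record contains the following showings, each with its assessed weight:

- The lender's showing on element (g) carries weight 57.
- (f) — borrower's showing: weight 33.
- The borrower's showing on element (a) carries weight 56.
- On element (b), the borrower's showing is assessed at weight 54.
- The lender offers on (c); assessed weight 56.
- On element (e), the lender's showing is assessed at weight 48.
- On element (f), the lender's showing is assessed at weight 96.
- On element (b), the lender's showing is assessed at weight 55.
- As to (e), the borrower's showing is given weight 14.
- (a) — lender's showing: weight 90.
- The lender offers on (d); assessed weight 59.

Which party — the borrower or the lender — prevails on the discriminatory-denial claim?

lender

Stage 1 — burden on borrower; standard: the balance of probabilities (weight is at least 52).
    (a): 56 (lender's 90 disregarded) ≥ 52 [met]
    (b): 54 (lender's 55 disregarded) ≥ 52 [met]
  The borrower carries Stage 1; the lender now bears the burden.
Stage 2 — burden on lender; standard: the balance of probabilities (weight is at least 52).
    (c): 56 ≥ 52 [met]
    (d): 59 ≥ 52 [met]
  Stage 2 carried; the burden shifts to the borrower.
Stage 3 — burden on borrower; standard: a production showing (weight is at least 20).
    (e): 14 (lender's 48 disregarded) < 20 [not met]
  Stage 3 not carried; the borrower fails its burden.
The lender prevails.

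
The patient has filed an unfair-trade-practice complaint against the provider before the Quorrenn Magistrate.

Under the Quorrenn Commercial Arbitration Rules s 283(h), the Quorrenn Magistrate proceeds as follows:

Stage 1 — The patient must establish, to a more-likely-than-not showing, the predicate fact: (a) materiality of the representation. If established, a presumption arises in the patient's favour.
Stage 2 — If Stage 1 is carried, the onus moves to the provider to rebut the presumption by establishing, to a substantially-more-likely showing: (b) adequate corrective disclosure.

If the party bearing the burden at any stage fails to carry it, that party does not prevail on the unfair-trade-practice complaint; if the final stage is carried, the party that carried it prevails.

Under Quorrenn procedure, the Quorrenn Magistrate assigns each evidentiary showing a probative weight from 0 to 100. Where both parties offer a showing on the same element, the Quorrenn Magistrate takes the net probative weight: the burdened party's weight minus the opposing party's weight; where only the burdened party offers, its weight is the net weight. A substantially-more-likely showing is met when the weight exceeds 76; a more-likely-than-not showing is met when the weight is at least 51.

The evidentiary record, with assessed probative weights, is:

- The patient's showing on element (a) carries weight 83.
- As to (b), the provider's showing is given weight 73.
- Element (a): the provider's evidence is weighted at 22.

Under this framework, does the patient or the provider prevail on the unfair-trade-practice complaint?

Stage 1 — burden on patient; standard: a more-likely-than-not showing (weight is at least 51).
    (a): 83 − 22 = 61 ≥ 51 [met]
  Stage 1 carried; the burden shifts to the provider.
Stage 2 — burden on provider; standard: a substantially-more-likely showing (weight exceeds 76).
    (b): 73 ≤ 76 [not met]
  Stage 2 not carried; the provider fails its burden.
So the patient prevails.

patient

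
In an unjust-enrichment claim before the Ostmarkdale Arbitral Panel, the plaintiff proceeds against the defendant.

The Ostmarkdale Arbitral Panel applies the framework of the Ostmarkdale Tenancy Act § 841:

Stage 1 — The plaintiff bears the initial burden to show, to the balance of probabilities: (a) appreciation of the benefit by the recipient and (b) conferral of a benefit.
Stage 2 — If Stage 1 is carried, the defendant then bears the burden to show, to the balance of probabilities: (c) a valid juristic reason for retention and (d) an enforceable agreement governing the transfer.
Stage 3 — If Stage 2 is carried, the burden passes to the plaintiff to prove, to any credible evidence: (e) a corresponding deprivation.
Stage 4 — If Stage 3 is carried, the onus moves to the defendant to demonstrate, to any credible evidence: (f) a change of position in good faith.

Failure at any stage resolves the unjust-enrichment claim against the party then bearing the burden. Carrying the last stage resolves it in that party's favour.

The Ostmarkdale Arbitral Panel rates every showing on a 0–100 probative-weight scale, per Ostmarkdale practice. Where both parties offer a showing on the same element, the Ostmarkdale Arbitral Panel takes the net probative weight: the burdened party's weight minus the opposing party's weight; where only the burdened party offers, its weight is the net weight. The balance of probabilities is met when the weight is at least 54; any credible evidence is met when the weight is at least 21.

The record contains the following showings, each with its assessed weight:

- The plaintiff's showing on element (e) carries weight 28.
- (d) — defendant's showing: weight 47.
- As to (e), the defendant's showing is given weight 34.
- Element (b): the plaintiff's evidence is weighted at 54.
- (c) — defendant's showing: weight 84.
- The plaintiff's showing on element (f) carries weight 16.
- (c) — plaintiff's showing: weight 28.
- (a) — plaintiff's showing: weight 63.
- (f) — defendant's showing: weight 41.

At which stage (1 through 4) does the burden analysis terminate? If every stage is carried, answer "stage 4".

Stage 1 — burden on plaintiff; standard: the balance of probabilities (weight is at least 54).
    (a): 63 ≥ 54 [met]
    (b): 54 ≥ 54 [met]
  Stage 1 carried; the burden shifts to the defendant.
Stage 2 — burden on defendant; standard: the balance of probabilities (weight is at least 54).
    (c): 84 − 28 = 56 ≥ 54 [met]
    (d): 47 < 54 [not met]
  Not every element is met, so the defendant fails to carry Stage 2.
The analysis ends at Stage 2; the plaintiff prevails.

stage 2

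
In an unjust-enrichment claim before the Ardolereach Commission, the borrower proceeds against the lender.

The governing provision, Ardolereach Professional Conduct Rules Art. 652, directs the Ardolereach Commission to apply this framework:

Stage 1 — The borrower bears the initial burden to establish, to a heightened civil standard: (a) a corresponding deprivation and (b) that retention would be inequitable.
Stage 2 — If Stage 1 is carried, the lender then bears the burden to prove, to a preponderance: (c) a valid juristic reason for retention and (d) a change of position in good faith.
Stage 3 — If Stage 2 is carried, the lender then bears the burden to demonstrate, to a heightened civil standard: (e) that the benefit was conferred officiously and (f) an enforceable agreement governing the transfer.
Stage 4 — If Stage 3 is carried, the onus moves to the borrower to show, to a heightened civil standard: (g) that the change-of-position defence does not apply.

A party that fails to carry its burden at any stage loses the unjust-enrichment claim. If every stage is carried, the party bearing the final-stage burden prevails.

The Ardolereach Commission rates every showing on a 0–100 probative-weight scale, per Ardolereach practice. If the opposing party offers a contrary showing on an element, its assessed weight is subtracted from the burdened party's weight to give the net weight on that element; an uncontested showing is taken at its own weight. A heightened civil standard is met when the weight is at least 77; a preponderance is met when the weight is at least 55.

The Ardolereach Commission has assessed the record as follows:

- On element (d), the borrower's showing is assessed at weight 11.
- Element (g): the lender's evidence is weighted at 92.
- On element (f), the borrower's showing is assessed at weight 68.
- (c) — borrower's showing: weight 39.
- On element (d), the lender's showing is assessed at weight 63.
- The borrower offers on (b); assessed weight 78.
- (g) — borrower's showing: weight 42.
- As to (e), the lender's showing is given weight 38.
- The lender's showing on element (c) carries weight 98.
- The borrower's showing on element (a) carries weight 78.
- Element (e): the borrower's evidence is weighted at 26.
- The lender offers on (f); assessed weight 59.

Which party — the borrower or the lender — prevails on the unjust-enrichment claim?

borrower

Stage 1 (borrower, a heightened civil standard, weight is at least 77): (a) 78 ≥ 77 — meets; (b) 78 ≥ 77 — meets.
  The borrower carries Stage 1; the lender now bears the burden.
Stage 2 (lender, a preponderance, weight is at least 55): (c) net 98−39=59 ≥ 55 — meets; (d) net 63−11=52 < 55 — fails.
  Stage 2 not carried; the lender fails its burden.
So the borrower prevails.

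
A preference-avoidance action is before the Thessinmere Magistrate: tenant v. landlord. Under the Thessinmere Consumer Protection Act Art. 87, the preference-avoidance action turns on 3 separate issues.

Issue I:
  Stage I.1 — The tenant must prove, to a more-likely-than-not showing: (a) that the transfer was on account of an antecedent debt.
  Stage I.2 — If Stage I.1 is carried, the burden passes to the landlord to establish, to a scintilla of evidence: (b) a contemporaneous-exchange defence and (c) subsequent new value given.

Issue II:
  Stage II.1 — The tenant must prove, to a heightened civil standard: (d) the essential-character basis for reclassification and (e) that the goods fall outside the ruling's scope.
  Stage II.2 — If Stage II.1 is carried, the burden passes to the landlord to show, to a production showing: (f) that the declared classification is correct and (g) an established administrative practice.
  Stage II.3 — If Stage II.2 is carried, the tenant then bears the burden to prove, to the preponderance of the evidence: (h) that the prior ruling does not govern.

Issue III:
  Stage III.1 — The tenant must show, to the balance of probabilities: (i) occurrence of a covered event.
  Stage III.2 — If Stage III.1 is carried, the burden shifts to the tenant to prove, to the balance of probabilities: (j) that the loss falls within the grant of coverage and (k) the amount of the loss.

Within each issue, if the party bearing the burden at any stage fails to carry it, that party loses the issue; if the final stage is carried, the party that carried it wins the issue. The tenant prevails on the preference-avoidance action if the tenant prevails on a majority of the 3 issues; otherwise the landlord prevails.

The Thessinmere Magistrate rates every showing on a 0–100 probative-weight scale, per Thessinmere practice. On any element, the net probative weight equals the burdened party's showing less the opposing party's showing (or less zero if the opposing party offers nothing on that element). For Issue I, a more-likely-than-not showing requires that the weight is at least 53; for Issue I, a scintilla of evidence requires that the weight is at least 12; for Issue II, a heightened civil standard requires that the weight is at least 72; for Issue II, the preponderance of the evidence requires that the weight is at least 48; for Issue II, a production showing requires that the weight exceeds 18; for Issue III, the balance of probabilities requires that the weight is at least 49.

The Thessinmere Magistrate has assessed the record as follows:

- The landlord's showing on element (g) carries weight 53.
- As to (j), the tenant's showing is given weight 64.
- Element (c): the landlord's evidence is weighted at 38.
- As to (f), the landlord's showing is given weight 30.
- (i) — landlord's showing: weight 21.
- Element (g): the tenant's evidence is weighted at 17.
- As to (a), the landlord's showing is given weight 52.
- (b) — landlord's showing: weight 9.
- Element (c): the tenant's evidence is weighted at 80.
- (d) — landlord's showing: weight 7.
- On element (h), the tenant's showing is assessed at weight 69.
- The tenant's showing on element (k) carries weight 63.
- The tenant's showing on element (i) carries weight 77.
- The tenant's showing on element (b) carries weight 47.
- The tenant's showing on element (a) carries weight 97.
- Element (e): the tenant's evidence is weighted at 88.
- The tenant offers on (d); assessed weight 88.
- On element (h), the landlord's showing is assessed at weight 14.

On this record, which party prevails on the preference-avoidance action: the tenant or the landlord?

— Issue I —
Stage I.1 (tenant, a more-likely-than-not showing, weight is at least 53): (a) net 97−52=45 < 53 — fails.
  The tenant does not carry Stage I.1.
So the landlord prevails on this issue.
— Issue II —
Stage II.1 — burden on tenant; standard: a heightened civil standard (weight is at least 72).
    (d): 88 − 7 = 81 ≥ 72 [met]
    (e): 88 ≥ 72 [met]
  Stage II.1 carried; the burden shifts to the landlord.
Stage II.2 — burden on landlord; standard: a production showing (weight exceeds 18).
    (f): 30 > 18 [met]
    (g): 53 − 17 = 36 > 18 [met]
  Stage II.2 carried; the burden shifts to the tenant.
Stage II.3 — burden on tenant; standard: the preponderance of the evidence (weight is at least 48).
    (h): 69 − 14 = 55 ≥ 48 [met]
  All elements met at the final stage.
Every stage carried; the tenant prevails on this issue.
— Issue III —
At Stage III.1 the tenant must meet the balance of probabilities (weight is at least 49): on (i) the weight is 77 less the opposing 21 gives net 56, ≥ 49, so (i) meets the standard.
  Stage III.1 is satisfied; the tenant continues to bear the burden.
At Stage III.2 the tenant must meet the balance of probabilities (weight is at least 49): on (j) the weight is 64, ≥ 49, so (j) meets the standard; on (k) the weight is 63, which does reach 49, so (k) meets the standard.
  Stage III.2 carried; the final stage is satisfied.
With every stage satisfied, the tenant prevails on this issue.
Per-issue: Issue I → landlord; Issue II → tenant; Issue III → tenant. The tenant must prevail on a majority of issues; overall, the tenant prevails.

tenant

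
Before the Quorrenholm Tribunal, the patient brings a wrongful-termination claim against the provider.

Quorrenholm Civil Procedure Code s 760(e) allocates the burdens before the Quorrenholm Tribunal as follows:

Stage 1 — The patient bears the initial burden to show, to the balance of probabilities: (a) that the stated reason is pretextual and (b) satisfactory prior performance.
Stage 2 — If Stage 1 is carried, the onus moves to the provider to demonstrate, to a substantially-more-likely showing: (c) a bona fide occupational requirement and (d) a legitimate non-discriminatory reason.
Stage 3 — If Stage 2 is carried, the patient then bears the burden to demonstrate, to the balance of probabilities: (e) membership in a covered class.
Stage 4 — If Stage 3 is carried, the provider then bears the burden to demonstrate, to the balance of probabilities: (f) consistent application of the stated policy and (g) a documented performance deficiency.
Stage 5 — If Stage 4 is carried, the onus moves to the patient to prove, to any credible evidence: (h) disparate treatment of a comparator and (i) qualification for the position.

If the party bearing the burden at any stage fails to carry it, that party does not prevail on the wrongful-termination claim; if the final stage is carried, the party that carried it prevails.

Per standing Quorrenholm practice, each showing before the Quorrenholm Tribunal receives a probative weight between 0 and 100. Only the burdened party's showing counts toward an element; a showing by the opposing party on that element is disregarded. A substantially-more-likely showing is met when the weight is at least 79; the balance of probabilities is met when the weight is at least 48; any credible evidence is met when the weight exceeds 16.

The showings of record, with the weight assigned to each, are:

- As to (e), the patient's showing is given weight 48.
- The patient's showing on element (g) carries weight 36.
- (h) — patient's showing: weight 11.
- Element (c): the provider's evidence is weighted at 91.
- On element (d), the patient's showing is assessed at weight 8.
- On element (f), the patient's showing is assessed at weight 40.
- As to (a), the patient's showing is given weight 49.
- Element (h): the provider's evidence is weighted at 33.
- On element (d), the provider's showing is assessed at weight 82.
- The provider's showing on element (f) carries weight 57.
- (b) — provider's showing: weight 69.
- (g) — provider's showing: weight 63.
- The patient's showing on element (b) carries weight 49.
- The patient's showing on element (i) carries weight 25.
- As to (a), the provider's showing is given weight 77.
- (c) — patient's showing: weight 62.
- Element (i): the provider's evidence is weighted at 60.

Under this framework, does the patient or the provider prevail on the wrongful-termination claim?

At Stage 1 the patient must meet the balance of probabilities (weight is at least 48): on (a) the weight is 49 (the provider's 77 is given no effect), ≥ 48, so (a) meets the standard; on (b) the weight is 49 (the provider's 69 is given no effect), which does reach 48, so (b) meets the standard.
  All elements met. The burden passes to the provider.
At Stage 2 the provider must meet a substantially-more-likely showing (weight is at least 79): on (c) the weight is 91 (the patient's 62 is given no effect), which does reach 79, so (c) meets the standard; on (d) the weight is 82 (the patient's 8 is given no effect), which does reach 79, so (d) meets the standard.
  The provider carries Stage 2; the patient now bears the burden.
At Stage 3 the patient must meet the balance of probabilities (weight is at least 48): on (e) the weight is 48, ≥ 48, so (e) meets the standard.
  All elements met. The burden passes to the provider.
At Stage 4 the provider must meet the balance of probabilities (weight is at least 48): on (f) the weight is 57 (the patient's 40 is given no effect), ≥ 48, so (f) meets the standard; on (g) the weight is 63 (the patient's 36 is given no effect), ≥ 48, so (g) meets the standard.
  The provider carries Stage 4; the patient now bears the burden.
At Stage 5 the patient must meet any credible evidence (weight exceeds 16): on (h) the weight is 11 (the provider's 33 is given no effect), which does not exceed 16, so (h) does not meet the standard; on (i) the weight is 25 (the provider's 60 is given no effect), which does exceed 16, so (i) meets the standard.
  Stage 5 not carried; the patient fails its burden.
The provider prevails.

provider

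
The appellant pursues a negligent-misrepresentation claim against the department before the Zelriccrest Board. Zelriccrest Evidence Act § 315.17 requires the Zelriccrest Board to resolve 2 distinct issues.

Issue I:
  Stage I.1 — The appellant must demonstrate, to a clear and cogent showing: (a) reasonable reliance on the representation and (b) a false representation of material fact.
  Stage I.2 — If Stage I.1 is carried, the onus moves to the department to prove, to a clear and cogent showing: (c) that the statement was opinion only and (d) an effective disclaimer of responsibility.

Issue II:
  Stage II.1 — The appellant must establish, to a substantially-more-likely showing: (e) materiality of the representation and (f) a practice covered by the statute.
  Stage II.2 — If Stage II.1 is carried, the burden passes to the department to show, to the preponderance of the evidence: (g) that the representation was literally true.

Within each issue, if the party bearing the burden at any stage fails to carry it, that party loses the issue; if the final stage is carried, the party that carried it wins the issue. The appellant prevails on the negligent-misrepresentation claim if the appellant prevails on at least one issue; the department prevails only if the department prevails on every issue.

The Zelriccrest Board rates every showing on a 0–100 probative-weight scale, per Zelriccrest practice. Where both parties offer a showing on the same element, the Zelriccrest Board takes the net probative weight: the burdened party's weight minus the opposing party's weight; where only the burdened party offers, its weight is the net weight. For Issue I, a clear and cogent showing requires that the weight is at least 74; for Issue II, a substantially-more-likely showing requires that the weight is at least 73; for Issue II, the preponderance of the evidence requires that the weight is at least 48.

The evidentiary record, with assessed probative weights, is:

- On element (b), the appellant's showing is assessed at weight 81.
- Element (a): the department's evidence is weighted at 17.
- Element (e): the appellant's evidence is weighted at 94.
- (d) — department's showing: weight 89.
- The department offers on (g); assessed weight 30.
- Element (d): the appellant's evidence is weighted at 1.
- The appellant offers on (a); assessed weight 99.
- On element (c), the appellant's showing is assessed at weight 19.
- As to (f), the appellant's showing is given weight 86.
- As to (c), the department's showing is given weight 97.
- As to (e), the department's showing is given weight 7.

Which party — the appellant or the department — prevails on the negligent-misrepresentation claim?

appellant

— Issue I —
Stage I.1 — burden on appellant; standard: a clear and cogent showing (weight is at least 74).
    (a): 99 − 17 = 82 ≥ 74 [met]
    (b): 81 ≥ 74 [met]
  Stage I.1 is satisfied; the onus moves to the department.
Stage I.2 — burden on department; standard: a clear and cogent showing (weight is at least 74).
    (c): 97 − 19 = 78 ≥ 74 [met]
    (d): 89 − 1 = 88 ≥ 74 [met]
  All elements met at the final stage.
With every stage satisfied, the department prevails on this issue.
— Issue II —
Stage II.1 (appellant, a substantially-more-likely showing, weight is at least 73): (e) net 94−7=87 ≥ 73 — meets; (f) 86 ≥ 73 — meets.
  Stage II.1 is satisfied; the onus moves to the department.
Stage II.2 (department, the preponderance of the evidence, weight is at least 48): (g) 30 < 48 — fails.
  Stage II.2 not carried; the department fails its burden.
So the appellant prevails on this issue.
Per-issue: Issue I → department; Issue II → appellant. The appellant must prevail on at least one issue; overall, the appellant prevails.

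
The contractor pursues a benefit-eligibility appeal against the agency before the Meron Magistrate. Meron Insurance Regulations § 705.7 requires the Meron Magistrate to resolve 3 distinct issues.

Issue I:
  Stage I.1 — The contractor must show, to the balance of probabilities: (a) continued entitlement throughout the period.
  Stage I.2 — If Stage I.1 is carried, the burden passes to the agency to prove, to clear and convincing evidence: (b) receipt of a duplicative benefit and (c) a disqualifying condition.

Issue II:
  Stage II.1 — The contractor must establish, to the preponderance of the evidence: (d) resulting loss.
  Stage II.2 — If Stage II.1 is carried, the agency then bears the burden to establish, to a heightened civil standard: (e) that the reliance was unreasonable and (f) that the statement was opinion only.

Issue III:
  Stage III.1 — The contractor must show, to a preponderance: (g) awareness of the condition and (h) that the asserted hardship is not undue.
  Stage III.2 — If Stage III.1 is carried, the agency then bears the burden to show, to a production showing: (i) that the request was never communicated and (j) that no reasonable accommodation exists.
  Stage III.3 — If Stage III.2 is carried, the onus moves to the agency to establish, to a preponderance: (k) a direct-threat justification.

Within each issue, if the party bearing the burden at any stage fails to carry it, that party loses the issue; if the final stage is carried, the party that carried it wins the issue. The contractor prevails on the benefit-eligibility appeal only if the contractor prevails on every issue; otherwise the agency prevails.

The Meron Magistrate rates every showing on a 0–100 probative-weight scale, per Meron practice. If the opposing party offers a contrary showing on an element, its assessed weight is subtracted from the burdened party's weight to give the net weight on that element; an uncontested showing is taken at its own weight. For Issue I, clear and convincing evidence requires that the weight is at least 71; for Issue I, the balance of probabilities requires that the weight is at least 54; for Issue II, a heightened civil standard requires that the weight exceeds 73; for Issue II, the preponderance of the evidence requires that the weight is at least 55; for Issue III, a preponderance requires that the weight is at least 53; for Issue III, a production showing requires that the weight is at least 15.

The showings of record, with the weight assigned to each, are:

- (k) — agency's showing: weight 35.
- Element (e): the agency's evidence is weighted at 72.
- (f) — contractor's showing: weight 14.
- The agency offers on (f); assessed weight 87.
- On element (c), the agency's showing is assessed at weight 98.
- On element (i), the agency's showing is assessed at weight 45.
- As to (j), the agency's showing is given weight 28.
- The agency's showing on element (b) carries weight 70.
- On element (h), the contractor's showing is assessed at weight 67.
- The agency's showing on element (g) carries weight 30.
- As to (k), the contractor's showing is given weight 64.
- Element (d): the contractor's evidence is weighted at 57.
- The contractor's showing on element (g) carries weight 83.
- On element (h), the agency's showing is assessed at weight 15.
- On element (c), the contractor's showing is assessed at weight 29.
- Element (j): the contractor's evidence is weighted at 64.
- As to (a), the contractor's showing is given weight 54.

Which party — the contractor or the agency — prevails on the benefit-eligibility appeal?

agency

— Issue I —
At Stage I.1 the contractor must meet the balance of probabilities (weight is at least 54): on (a) the weight is 54, ≥ 54, so (a) meets the standard.
  The contractor carries Stage I.1; the agency now bears the burden.
At Stage I.2 the agency must meet clear and convincing evidence (weight is at least 71): on (b) the weight is 70, < 71, so (b) does not meet the standard; on (c) the weight is 98 less the opposing 29 gives net 69, which does not reach 71, so (c) does not meet the standard.
  The agency does not carry Stage I.2.
The contractor prevails on this issue.
— Issue II —
Stage II.1 — burden on contractor; standard: the preponderance of the evidence (weight is at least 55).
    (d): 57 ≥ 55 [met]
  The contractor carries Stage II.1; the agency now bears the burden.
Stage II.2 — burden on agency; standard: a heightened civil standard (weight exceeds 73).
    (e): 72 ≤ 73 [not met]
    (f): 87 − 14 = 73 ≤ 73 [not met]
  Stage II.2 not carried; the agency fails its burden.
The analysis ends at Stage II.2; the contractor prevails on this issue.
— Issue III —
At Stage III.1 the contractor must meet a preponderance (weight is at least 53): on (g) the weight is 83 less the opposing 30 gives net 53, which does reach 53, so (g) meets the standard; on (h) the weight is 67 less the opposing 15 gives net 52, which does not reach 53, so (h) does not meet the standard.
  Stage III.1 not carried; the contractor fails its burden.
The agency prevails on this issue.
Per-issue: Issue I → contractor; Issue II → contractor; Issue III → agency. The contractor must prevail on every issue; overall, the agency prevails.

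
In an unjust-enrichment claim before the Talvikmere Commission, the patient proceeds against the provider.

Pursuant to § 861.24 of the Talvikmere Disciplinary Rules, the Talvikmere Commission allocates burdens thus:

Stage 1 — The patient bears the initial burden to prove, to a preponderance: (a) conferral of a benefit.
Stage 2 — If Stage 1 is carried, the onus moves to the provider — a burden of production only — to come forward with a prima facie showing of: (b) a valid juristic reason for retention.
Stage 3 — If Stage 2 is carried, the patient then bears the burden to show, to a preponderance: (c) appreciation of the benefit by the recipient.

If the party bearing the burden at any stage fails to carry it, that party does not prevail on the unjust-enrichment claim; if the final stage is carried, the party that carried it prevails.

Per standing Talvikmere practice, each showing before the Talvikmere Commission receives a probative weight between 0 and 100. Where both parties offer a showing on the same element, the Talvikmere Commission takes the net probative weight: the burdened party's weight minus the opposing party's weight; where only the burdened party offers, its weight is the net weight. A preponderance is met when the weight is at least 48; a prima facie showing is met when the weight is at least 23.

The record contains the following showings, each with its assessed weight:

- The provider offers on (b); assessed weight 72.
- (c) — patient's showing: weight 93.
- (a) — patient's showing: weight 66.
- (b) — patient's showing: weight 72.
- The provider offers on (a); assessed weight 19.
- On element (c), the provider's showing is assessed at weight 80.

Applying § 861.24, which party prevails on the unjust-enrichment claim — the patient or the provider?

Stage 1 — burden on patient; standard: a preponderance (weight is at least 48).
    (a): 66 − 19 = 47 < 48 [not met]
  The patient does not carry Stage 1.
The provider prevails.

provider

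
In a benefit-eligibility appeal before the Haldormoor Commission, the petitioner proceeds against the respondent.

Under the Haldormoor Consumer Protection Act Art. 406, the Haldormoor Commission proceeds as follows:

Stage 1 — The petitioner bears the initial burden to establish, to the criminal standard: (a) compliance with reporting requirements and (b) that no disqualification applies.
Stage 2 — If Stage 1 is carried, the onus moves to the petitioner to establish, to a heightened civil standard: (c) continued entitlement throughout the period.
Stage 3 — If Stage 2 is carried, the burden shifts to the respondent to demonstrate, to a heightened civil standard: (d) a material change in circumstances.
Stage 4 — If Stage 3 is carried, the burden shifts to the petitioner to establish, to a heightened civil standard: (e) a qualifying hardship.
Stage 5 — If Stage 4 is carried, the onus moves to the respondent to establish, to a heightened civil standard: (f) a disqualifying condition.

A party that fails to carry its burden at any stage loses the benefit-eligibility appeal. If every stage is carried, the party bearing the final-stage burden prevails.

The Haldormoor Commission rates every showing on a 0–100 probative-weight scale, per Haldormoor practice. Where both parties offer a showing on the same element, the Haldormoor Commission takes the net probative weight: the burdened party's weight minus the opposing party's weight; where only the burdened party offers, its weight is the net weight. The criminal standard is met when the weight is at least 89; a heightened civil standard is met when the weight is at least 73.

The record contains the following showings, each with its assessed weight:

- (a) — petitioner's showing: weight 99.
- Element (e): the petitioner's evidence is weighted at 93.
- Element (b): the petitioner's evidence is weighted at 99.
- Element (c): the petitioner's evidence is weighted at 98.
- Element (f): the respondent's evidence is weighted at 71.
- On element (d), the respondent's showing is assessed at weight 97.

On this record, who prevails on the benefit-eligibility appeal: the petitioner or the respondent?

Stage 1 — burden on petitioner; standard: the criminal standard (weight is at least 89).
    (a): 99 ≥ 89 [met]
    (b): 99 ≥ 89 [met]
  All elements met. The petitioner retains the burden for Stage 2.
Stage 2 — burden on petitioner; standard: a heightened civil standard (weight is at least 73).
    (c): 98 ≥ 73 [met]
  Stage 2 carried; the burden shifts to the respondent.
Stage 3 — burden on respondent; standard: a heightened civil standard (weight is at least 73).
    (d): 97 ≥ 73 [met]
  All elements met. The burden passes to the petitioner.
Stage 4 — burden on petitioner; standard: a heightened civil standard (weight is at least 73).
    (e): 93 ≥ 73 [met]
  Stage 4 is satisfied; the onus moves to the respondent.
Stage 5 — burden on respondent; standard: a heightened civil standard (weight is at least 73).
    (f): 71 < 73 [not met]
  The respondent does not carry Stage 5.
So the petitioner prevails.

petitioner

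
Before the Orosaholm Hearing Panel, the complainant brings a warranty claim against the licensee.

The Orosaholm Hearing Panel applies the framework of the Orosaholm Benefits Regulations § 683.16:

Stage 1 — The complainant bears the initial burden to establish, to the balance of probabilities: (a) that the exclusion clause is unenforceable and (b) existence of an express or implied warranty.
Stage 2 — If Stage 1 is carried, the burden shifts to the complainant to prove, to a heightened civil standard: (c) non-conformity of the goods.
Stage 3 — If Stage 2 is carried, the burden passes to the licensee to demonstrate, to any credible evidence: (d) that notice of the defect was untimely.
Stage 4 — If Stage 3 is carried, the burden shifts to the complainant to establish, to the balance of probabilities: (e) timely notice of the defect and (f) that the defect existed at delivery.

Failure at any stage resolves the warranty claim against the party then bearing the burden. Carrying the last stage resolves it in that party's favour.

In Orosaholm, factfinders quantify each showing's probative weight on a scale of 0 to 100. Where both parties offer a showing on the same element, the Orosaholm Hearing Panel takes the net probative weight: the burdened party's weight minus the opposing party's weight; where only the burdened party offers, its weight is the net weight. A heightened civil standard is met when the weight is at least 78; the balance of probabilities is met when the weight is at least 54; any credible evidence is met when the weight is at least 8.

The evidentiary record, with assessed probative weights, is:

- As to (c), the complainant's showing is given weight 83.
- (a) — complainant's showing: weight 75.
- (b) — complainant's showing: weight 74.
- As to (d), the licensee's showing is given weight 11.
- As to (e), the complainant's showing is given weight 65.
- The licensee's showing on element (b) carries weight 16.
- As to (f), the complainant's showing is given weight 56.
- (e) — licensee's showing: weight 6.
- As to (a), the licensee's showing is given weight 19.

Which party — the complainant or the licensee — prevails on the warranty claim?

complainant

Stage 1 — burden on complainant; standard: the balance of probabilities (weight is at least 54).
    (a): 75 − 19 = 56 ≥ 54 [met]
    (b): 74 − 16 = 58 ≥ 54 [met]
  Stage 1 carried; the burden remains with the complainant.
Stage 2 — burden on complainant; standard: a heightened civil standard (weight is at least 78).
    (c): 83 ≥ 78 [met]
  The complainant carries Stage 2; the licensee now bears the burden.
Stage 3 — burden on licensee; standard: any credible evidence (weight is at least 8).
    (d): 11 ≥ 8 [met]
  The licensee carries Stage 3; the complainant now bears the burden.
Stage 4 — burden on complainant; standard: the balance of probabilities (weight is at least 54).
    (e): 65 − 6 = 59 ≥ 54 [met]
    (f): 56 ≥ 54 [met]
  Stage 4 carried; the final stage is satisfied.
Every stage carried; the complainant prevails.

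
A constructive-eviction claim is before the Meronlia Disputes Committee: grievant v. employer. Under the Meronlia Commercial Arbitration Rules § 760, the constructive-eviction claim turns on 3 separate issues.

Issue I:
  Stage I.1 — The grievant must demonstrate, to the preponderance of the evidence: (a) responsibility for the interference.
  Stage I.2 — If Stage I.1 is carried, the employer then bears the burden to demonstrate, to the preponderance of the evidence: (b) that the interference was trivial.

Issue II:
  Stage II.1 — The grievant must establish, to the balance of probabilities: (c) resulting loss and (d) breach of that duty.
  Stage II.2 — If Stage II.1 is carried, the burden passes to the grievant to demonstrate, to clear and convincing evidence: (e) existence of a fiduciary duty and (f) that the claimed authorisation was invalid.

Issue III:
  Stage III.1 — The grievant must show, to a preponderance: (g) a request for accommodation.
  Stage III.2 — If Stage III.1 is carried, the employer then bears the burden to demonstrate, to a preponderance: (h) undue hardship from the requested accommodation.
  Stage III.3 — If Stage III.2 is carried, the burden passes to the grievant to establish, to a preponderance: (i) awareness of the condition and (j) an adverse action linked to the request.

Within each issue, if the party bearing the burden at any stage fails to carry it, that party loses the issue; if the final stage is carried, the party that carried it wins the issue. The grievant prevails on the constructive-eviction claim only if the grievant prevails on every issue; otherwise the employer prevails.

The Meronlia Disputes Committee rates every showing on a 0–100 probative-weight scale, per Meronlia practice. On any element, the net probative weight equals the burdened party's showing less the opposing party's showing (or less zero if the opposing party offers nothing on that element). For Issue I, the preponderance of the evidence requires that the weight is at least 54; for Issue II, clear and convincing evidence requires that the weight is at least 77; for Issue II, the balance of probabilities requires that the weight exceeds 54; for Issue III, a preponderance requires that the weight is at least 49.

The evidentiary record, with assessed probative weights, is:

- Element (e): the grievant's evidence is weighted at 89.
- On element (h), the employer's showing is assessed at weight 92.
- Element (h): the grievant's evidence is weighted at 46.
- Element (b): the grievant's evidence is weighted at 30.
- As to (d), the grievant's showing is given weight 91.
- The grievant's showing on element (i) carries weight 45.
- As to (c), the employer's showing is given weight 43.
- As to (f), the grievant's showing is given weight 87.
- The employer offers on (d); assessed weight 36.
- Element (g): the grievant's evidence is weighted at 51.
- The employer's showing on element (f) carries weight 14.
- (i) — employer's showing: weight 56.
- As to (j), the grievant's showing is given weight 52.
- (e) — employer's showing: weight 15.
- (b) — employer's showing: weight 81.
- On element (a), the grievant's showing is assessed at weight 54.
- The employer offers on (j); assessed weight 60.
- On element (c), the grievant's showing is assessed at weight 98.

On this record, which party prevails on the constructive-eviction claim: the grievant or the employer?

employer

— Issue I —
At Stage I.1 the grievant must meet the preponderance of the evidence (weight is at least 54): on (a) the weight is 54, which does reach 54, so (a) meets the standard.
  Stage I.1 carried; the burden shifts to the employer.
At Stage I.2 the employer must meet the preponderance of the evidence (weight is at least 54): on (b) the weight is 81 less the opposing 30 gives net 51, which does not reach 54, so (b) does not meet the standard.
  Not every element is met, so the employer fails to carry Stage I.2.
The analysis ends at Stage I.2; the grievant prevails on this issue.
— Issue II —
At Stage II.1 the grievant must meet the balance of probabilities (weight exceeds 54): on (c) the weight is 98 less the opposing 43 gives net 55, > 54, so (c) meets the standard; on (d) the weight is 91 less the opposing 36 gives net 55, which does exceed 54, so (d) meets the standard.
  Stage II.1 carried; the burden remains with the grievant.
At Stage II.2 the grievant must meet clear and convincing evidence (weight is at least 77): on (e) the weight is 89 less the opposing 15 gives net 74, which does not reach 77, so (e) does not meet the standard; on (f) the weight is 87 less the opposing 14 gives net 73, < 77, so (f) does not meet the standard.
  Stage II.2 not carried; the grievant fails its burden.
The analysis ends at Stage II.2; the employer prevails on this issue.
— Issue III —
Stage III.1 (grievant, a preponderance, weight is at least 49): (g) 51 ≥ 49 — meets.
  The grievant carries Stage III.1; the employer now bears the burden.
Stage III.2 (employer, a preponderance, weight is at least 49): (h) net 92−46=46 < 49 — fails.
  Stage III.2 not carried; the employer fails its burden.
The analysis ends at Stage III.2; the grievant prevails on this issue.
Per-issue: Issue I → grievant; Issue II → employer; Issue III → grievant. The grievant must prevail on every issue; overall, the employer prevails.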